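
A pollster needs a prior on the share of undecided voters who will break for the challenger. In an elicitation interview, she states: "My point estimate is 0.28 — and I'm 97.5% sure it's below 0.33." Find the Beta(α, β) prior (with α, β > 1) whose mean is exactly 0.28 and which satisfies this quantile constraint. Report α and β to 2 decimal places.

α ≈ 90.92, β ≈ 233.80

With mean 0.28 fixed, write α = 0.28s, β = 0.72s where s = α+β.
Need P(θ < 0.33) = 0.975 under Beta(0.28s, 0.72s). Normal approximation: (q−m)/√(m(1−m)/s) ≈ z_{0.975} = 1.96, so s ≈ 0.28·0.72·(1.96)²/(0.33−0.28)² = 309.8.
At s = 309.8: P(θ<0.33) ≈ 0.972. Adjusting to match 0.975 gives s ≈ 324.72.
So α = 0.28·324.72 ≈ 90.92, β = 0.72·324.72 ≈ 233.80.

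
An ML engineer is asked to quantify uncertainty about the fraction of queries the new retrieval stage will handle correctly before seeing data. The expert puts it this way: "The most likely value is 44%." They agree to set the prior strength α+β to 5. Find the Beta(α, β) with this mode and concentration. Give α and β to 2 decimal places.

For α,β > 1 the Beta mode is (α−1)/(α+β−2). With α+β = 5, the mode is (α−1)/3.
Set (α−1)/3 = 0.44 → α = 1 + 0.44·3 = 2.32.
β = 5 − α = 2.68.

α = 2.32, β = 2.68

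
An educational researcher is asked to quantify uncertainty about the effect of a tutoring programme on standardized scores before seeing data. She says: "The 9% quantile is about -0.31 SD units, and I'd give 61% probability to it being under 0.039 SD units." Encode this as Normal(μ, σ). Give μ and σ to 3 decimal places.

μ = -0.021, σ = 0.215

For Normal(μ,σ), the p-quantile is μ + z_p·σ. Here z_{0.09} = -1.341, z_{0.61} = 0.2793.
So -0.31 = μ − 1.341σ and 0.039 = μ + 0.2793σ.
Subtracting: σ = (0.039 − -0.31)/(0.2793 − (-1.341)) = 0.215.
Then μ = -0.31 − (-1.341)·0.215 = -0.021.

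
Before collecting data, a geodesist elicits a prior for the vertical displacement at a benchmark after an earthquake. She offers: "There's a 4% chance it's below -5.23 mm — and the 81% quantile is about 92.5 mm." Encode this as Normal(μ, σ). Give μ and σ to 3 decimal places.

μ = 59.860, σ = 37.180

The p-quantile of Normal(μ,σ) is μ + z_p·σ, with z_{0.04} = -1.751 and z_{0.81} = 0.8779.
Eliminate σ: μ = (z₂·x₁ − z₁·x₂)/(z₂ − z₁) = (0.8779·-5.23 − (-1.751)·92.5)/2.629 = 59.860.
Then σ = (x₂ − x₁)/(z₂ − z₁) = (92.5 − -5.23)/2.629 = 37.180.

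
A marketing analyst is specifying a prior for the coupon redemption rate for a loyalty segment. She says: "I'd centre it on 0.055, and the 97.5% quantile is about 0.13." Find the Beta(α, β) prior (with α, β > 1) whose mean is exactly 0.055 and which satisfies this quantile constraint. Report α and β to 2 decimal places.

With mean 0.055 fixed, write α = 0.055s, β = 0.945s where s = α+β.
Need P(θ < 0.13) = 0.975 under Beta(0.055s, 0.945s). Normal approximation: (q−m)/√(m(1−m)/s) ≈ z_{0.975} = 1.96, so s ≈ 0.055·0.945·(1.96)²/(0.13−0.055)² = 35.5.
At s = 35.5: P(θ<0.13) ≈ 0.953. Adjusting to match 0.975 gives s ≈ 52.65.
So α = 0.055·52.65 ≈ 2.90, β = 0.945·52.65 ≈ 49.76.

α ≈ 2.90, β ≈ 49.76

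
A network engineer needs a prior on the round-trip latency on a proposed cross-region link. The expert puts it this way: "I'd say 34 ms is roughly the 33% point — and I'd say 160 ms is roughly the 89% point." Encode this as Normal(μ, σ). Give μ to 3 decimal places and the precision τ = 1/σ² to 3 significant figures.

For Normal(μ,σ), the p-quantile is μ + z_p·σ. Here z_{0.33} = -0.4399, z_{0.89} = 1.227.
So 34 = μ − 0.4399σ and 160 = μ + 1.227σ.
Subtracting: σ = (160 − 34)/(1.227 − (-0.4399)) = 75.610.
Then μ = 34 − (-0.4399)·75.610 = 67.262.
Precision τ = 1/σ² = 1/75.61² = 0.000175.

μ = 67.262, τ = 0.000175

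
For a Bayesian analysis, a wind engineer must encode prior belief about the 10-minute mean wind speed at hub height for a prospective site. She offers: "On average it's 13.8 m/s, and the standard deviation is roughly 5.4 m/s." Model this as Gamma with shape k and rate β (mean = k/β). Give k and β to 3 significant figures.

For Gamma(k, rate β): mean = k/β, variance = k/β², so CV = 1/√k.
CV = SD/mean = 5.4/13.8 = 0.3913, hence k = 1/CV² = 6.53.
Then β = k/mean = 6.53/13.8 = 0.473.

k ≈ 6.53, β ≈ 0.473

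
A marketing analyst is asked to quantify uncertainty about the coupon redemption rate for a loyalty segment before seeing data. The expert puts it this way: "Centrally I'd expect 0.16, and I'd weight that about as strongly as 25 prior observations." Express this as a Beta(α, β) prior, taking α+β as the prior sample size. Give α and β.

Under the effective-sample-size interpretation, Beta(α, β) has prior mean α/(α+β) and prior sample size α+β.
So α+β = 25 and α/(α+β) = 0.16, giving α = 0.16·25 = 4 and β = 25 − 4 = 21.

α = 4, β = 21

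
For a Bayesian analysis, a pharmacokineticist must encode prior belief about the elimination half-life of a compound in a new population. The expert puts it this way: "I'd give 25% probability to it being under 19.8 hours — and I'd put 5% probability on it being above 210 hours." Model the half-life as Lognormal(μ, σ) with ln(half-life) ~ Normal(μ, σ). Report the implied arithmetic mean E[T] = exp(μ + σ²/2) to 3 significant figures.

If T ~ Lognormal(μ,σ) then ln T ~ Normal(μ,σ), so the p-quantile of ln T is μ + z_p·σ.
ln(19.8) = 2.986 and ln(210) = 5.347; z_{0.25} = -0.6745, z_{0.95} = 1.645.
σ = (5.347 − 2.986)/(1.645 − (-0.6745)) = 1.018.
μ = 2.986 − (-0.6745)·1.018 = 3.672.
E[T] = exp(μ + σ²/2) = exp(3.672 + 0.5183) = 66.1 hours.

E[T] ≈ 66.1 hours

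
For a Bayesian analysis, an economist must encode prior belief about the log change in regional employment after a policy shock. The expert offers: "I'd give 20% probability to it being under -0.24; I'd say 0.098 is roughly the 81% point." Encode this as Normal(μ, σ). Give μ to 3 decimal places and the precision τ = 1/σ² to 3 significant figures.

For Normal(μ,σ), the p-quantile is μ + z_p·σ. Here z_{0.2} = -0.8416, z_{0.81} = 0.8779.
So -0.24 = μ − 0.8416σ and 0.098 = μ + 0.8779σ.
Subtracting: σ = (0.098 − -0.24)/(0.8779 − (-0.8416)) = 0.197.
Then μ = -0.24 − (-0.8416)·0.197 = -0.075.
Precision τ = 1/σ² = 1/0.1966² = 25.9.

μ = -0.075, τ = 25.9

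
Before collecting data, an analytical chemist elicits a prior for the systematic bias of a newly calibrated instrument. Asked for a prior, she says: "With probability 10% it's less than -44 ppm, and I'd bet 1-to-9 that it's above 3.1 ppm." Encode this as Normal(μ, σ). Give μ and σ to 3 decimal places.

μ = -20.450, σ = 18.376

For Normal(μ,σ), the p-quantile is μ + z_p·σ. Here z_{0.1} = -1.282, z_{0.9} = 1.282.
So -44 = μ − 1.282σ and 3.1 = μ + 1.282σ.
Subtracting: σ = (3.1 − -44)/(1.282 − (-1.282)) = 18.376.
Then μ = -44 − (-1.282)·18.376 = -20.450.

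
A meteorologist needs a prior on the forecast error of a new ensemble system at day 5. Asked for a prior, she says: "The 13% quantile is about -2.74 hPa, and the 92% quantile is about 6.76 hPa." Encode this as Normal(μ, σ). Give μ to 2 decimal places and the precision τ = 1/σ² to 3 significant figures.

For Normal(μ,σ), the p-quantile is μ + z_p·σ. Here z_{0.13} = -1.126, z_{0.92} = 1.405.
So -2.74 = μ − 1.126σ and 6.76 = μ + 1.405σ.
Subtracting: σ = (6.76 − -2.74)/(1.405 − (-1.126)) = 3.75.
Then μ = -2.74 − (-1.126)·3.75 = 1.49.
Precision τ = 1/σ² = 1/3.753² = 0.071.

μ = 1.49, τ = 0.071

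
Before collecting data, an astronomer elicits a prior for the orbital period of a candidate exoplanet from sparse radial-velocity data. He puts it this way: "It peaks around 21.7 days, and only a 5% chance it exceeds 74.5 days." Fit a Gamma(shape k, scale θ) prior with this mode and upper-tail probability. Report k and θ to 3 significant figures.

Gamma(k,θ) with k>1 has mode (k−1)θ, so θ = 21.7/(k−1).
Need P(X < 74.5) = 0.95 with θ tied to k this way. Start at k = 2, θ = 21.7: P(X<74.5) ≈ 0.857.
Too low — raise k to concentrate. Iterating converges to k ≈ 2.7.
Then θ = 21.7/(2.7−1) ≈ 12.7.

k ≈ 2.7, θ ≈ 12.7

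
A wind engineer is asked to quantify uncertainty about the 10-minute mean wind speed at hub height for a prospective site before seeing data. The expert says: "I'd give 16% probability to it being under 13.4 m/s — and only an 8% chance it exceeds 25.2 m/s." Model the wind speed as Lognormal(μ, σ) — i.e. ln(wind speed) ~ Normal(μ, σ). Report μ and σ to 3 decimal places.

μ ≈ 2.857, σ ≈ 0.263

If T ~ Lognormal(μ,σ) then ln T ~ Normal(μ,σ), so the p-quantile of ln T is μ + z_p·σ.
ln(13.4) = 2.595 and ln(25.2) = 3.227; z_{0.16} = -0.9945, z_{0.92} = 1.405.
σ = (3.227 − 2.595)/(1.405 − (-0.9945)) = 0.263.
μ = 2.595 − (-0.9945)·0.263 = 2.857.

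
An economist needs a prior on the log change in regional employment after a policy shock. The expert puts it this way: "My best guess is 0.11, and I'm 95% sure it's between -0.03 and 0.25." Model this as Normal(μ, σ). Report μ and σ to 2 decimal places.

μ = 0.11, σ = 0.07

A symmetric 95% interval runs μ ± z·σ with z = 1.96.
Half-width = 0.14, so σ = 0.14/1.96 = 0.07.
μ is the stated best guess, 0.11.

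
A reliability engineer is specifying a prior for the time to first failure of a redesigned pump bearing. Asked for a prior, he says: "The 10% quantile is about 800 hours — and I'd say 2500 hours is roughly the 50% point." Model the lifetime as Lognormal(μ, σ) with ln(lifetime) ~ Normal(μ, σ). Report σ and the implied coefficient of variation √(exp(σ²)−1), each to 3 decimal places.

If T ~ Lognormal(μ,σ) then ln T ~ Normal(μ,σ), so the p-quantile of ln T is μ + z_p·σ.
ln(800) = 6.685 and ln(2500) = 7.824; z_{0.1} = -1.282, z_{0.5} = 0.
σ = (7.824 − 6.685)/(0 − (-1.282)) = 0.889.
μ = 6.685 − (-1.282)·0.889 = 7.824.
CV = √(exp(σ²)−1) = √(exp(0.7905)−1) = 1.098.

σ ≈ 0.889, CV ≈ 1.098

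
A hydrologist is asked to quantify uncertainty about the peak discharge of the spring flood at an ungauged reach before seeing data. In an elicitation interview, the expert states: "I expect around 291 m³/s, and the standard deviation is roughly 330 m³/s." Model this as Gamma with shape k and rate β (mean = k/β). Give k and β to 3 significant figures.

k ≈ 0.778, β ≈ 0.00267

For Gamma(k, rate β): mean = k/β, variance = k/β², so CV = 1/√k.
CV = SD/mean = 330/291 = 1.134, hence k = 1/CV² = 0.778.
Then β = k/mean = 0.778/291 = 0.00267.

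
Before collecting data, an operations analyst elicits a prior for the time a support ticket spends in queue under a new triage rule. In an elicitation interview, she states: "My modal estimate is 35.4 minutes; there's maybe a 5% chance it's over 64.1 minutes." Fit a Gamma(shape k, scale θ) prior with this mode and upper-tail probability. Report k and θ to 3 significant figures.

Gamma(k,θ) with k>1 has mode (k−1)θ, so θ = 35.4/(k−1).
Need P(X < 64.1) = 0.95 with θ tied to k this way. Start at k = 2, θ = 35.4: P(X<64.1) ≈ 0.540.
Too low — raise k to concentrate. Iterating converges to k ≈ 8.9.
Then θ = 35.4/(8.9−1) ≈ 4.48.

k ≈ 8.9, θ ≈ 4.48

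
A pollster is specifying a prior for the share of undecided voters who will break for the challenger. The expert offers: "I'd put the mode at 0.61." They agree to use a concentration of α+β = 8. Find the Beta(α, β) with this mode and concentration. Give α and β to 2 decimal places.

α = 4.66, β = 3.34

For α,β > 1 the Beta mode is (α−1)/(α+β−2). With α+β = 8, the mode is (α−1)/6.
Set (α−1)/6 = 0.61 → α = 1 + 0.61·6 = 4.66.
β = 8 − α = 3.34.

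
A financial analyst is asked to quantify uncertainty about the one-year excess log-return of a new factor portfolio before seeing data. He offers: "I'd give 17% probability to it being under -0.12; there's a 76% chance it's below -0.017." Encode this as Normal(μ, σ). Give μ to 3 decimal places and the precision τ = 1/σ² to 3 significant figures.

μ = -0.061, τ = 260

The p-quantile of Normal(μ,σ) is μ + z_p·σ, with z_{0.17} = -0.9542 and z_{0.76} = 0.7063.
Eliminate σ: μ = (z₂·x₁ − z₁·x₂)/(z₂ − z₁) = (0.7063·-0.12 − (-0.9542)·-0.017)/1.66 = -0.061.
Then σ = (x₂ − x₁)/(z₂ − z₁) = (-0.017 − -0.12)/1.66 = 0.062.
Precision τ = 1/σ² = 1/0.06203² = 260.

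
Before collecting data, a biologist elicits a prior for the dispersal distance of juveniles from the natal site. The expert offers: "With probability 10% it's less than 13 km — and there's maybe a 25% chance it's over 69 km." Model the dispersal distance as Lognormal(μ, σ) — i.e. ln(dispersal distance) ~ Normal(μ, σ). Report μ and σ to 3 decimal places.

μ ≈ 3.659, σ ≈ 0.853

If T ~ Lognormal(μ,σ) then ln T ~ Normal(μ,σ), so the p-quantile of ln T is μ + z_p·σ.
ln(13) = 2.565 and ln(69) = 4.234; z_{0.1} = -1.282, z_{0.75} = 0.6745.
σ = (4.234 − 2.565)/(0.6745 − (-1.282)) = 0.853.
μ = 2.565 − (-1.282)·0.853 = 3.659.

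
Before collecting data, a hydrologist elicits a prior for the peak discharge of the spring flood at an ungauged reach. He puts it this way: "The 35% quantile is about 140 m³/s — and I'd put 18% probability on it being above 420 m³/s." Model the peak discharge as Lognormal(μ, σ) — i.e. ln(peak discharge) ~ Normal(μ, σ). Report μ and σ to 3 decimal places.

If T ~ Lognormal(μ,σ) then ln T ~ Normal(μ,σ), so the p-quantile of ln T is μ + z_p·σ.
ln(140) = 4.942 and ln(420) = 6.04; z_{0.35} = -0.3853, z_{0.82} = 0.9154.
σ = (6.04 − 4.942)/(0.9154 − (-0.3853)) = 0.845.
μ = 4.942 − (-0.3853)·0.845 = 5.267.

μ ≈ 5.267, σ ≈ 0.845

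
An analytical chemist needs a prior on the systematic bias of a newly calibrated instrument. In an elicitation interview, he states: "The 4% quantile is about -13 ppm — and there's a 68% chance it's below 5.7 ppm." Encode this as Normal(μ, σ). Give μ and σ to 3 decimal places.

The p-quantile of Normal(μ,σ) is μ + z_p·σ, with z_{0.04} = -1.751 and z_{0.68} = 0.4677.
Eliminate σ: μ = (z₂·x₁ − z₁·x₂)/(z₂ − z₁) = (0.4677·-13 − (-1.751)·5.7)/2.218 = 1.758.
Then σ = (x₂ − x₁)/(z₂ − z₁) = (5.7 − -13)/2.218 = 8.430.

μ = 1.758, σ = 8.430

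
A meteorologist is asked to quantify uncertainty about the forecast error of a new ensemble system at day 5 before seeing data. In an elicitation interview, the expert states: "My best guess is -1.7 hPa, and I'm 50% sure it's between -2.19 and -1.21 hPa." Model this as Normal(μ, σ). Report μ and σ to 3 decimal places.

μ = -1.700, σ = 0.726

A symmetric 50% interval runs μ ± z·σ with z = 0.6745.
Half-width = 0.49, so σ = 0.49/0.6745 = 0.726.
μ is the stated best guess, -1.700.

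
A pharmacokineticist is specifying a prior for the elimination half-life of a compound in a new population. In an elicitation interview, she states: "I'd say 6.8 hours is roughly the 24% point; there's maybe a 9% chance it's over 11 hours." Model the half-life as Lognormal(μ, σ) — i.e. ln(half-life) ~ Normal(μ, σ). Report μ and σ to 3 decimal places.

If T ~ Lognormal(μ,σ) then ln T ~ Normal(μ,σ), so the p-quantile of ln T is μ + z_p·σ.
ln(6.8) = 1.917 and ln(11) = 2.398; z_{0.24} = -0.7063, z_{0.91} = 1.341.
σ = (2.398 − 1.917)/(1.341 − (-0.7063)) = 0.235.
μ = 1.917 − (-0.7063)·0.235 = 2.083.

μ ≈ 2.083, σ ≈ 0.235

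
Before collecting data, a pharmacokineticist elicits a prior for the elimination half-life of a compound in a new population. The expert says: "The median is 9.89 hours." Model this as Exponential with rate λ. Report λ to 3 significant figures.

Exponential median = ln 2 / λ, so λ = ln 2 / 9.89 = 0.0701.

λ ≈ 0.0701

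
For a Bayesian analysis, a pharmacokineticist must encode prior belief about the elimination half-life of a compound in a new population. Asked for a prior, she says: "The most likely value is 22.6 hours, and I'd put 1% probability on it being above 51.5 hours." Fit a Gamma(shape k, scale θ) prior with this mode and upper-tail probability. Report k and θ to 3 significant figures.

Gamma(k,θ) with k>1 has mode (k−1)θ, so θ = 22.6/(k−1).
Need P(X < 51.5) = 0.99 with θ tied to k this way. Start at k = 2, θ = 22.6: P(X<51.5) ≈ 0.664.
Too low — raise k to concentrate. Iterating converges to k ≈ 8.06.
Then θ = 22.6/(8.06−1) ≈ 3.2.

k ≈ 8.06, θ ≈ 3.2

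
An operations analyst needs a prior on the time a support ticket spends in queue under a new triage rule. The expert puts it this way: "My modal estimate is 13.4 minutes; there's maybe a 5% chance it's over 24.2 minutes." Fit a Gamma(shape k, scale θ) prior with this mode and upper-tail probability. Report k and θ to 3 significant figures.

k ≈ 8.98, θ ≈ 1.68

Gamma(k,θ) with k>1 has mode (k−1)θ, so θ = 13.4/(k−1).
Need P(X < 24.2) = 0.95 with θ tied to k this way. Start at k = 2, θ = 13.4: P(X<24.2) ≈ 0.539.
Too low — raise k to concentrate. Iterating converges to k ≈ 8.98.
Then θ = 13.4/(8.98−1) ≈ 1.68.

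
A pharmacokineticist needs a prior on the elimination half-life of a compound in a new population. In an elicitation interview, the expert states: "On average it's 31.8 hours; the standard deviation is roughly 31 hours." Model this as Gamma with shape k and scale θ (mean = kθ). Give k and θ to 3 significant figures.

For Gamma(k, scale θ): mean = kθ, variance = kθ², so CV = 1/√k.
CV = SD/mean = 31/31.8 = 0.9748, hence k = 1/CV² = 1.05.
Then θ = mean/k = 31.8/1.05 = 30.2.

k ≈ 1.05, θ ≈ 30.2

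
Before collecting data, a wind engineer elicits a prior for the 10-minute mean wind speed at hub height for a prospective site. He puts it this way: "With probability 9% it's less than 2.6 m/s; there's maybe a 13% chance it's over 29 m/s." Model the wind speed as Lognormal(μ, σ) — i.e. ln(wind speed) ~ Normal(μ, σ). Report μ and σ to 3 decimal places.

μ ≈ 2.266, σ ≈ 0.978

If T ~ Lognormal(μ,σ) then ln T ~ Normal(μ,σ), so the p-quantile of ln T is μ + z_p·σ.
ln(2.6) = 0.9555 and ln(29) = 3.367; z_{0.09} = -1.341, z_{0.87} = 1.126.
σ = (3.367 − 0.9555)/(1.126 − (-1.341)) = 0.978.
μ = 0.9555 − (-1.341)·0.978 = 2.266.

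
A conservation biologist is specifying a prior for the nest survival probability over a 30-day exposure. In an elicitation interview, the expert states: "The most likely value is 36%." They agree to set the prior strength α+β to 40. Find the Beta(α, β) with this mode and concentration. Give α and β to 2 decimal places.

For α,β > 1 the Beta mode is (α−1)/(α+β−2). With α+β = 40, the mode is (α−1)/38.
Set (α−1)/38 = 0.36 → α = 1 + 0.36·38 = 14.68.
β = 40 − α = 25.32.

α = 14.68, β = 25.32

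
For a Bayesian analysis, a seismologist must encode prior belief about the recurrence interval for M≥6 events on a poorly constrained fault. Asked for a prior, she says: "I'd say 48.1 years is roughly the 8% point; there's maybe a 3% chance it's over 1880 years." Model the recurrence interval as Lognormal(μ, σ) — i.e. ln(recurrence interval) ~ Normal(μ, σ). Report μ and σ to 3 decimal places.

If T ~ Lognormal(μ,σ) then ln T ~ Normal(μ,σ), so the p-quantile of ln T is μ + z_p·σ.
ln(48.1) = 3.873 and ln(1880) = 7.539; z_{0.08} = -1.405, z_{0.97} = 1.881.
σ = (7.539 − 3.873)/(1.881 − (-1.405)) = 1.116.
μ = 3.873 − (-1.405)·1.116 = 5.441.

μ ≈ 5.441, σ ≈ 1.116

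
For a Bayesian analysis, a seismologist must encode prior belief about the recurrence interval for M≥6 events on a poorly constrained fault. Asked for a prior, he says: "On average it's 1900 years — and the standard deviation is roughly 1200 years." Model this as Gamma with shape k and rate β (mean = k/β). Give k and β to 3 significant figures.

For Gamma(k, rate β): mean = k/β, variance = k/β², so CV = 1/√k.
CV = SD/mean = 1200/1900 = 0.6316, hence k = 1/CV² = 2.51.
Then β = k/mean = 2.51/1900 = 0.00132.

k ≈ 2.51, β ≈ 0.00132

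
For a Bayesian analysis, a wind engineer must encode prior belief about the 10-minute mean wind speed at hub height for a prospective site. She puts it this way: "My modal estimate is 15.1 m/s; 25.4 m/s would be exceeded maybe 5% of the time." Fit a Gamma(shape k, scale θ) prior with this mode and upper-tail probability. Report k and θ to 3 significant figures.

Gamma(k,θ) with k>1 has mode (k−1)θ, so θ = 15.1/(k−1).
Need P(X < 25.4) = 0.95 with θ tied to k this way. Start at k = 2, θ = 15.1: P(X<25.4) ≈ 0.501.
Too low — raise k to concentrate. Iterating converges to k ≈ 11.3.
Then θ = 15.1/(11.3−1) ≈ 1.46.

k ≈ 11.3, θ ≈ 1.46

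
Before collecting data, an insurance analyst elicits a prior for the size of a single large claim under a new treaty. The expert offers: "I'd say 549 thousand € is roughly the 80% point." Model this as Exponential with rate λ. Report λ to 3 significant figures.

λ ≈ 0.00293

P(T < 549.0) = 1 − e^(−λ·549.0) = 0.8, so λ = −ln(1−0.8)/549.0 = −ln(0.2)/549.0 = 0.00293.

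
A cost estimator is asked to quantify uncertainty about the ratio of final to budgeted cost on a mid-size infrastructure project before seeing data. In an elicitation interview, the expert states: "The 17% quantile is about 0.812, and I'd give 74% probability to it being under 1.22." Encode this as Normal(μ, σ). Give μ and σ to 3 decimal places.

μ = 1.056, σ = 0.255

The p-quantile of Normal(μ,σ) is μ + z_p·σ, with z_{0.17} = -0.9542 and z_{0.74} = 0.6433.
Eliminate σ: μ = (z₂·x₁ − z₁·x₂)/(z₂ − z₁) = (0.6433·0.812 − (-0.9542)·1.22)/1.598 = 1.056.
Then σ = (x₂ − x₁)/(z₂ − z₁) = (1.22 − 0.812)/1.598 = 0.255.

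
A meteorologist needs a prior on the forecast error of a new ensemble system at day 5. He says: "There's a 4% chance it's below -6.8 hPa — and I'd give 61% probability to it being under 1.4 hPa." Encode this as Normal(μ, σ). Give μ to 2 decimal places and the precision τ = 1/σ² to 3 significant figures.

For Normal(μ,σ), the p-quantile is μ + z_p·σ. Here z_{0.04} = -1.751, z_{0.61} = 0.2793.
So -6.8 = μ − 1.751σ and 1.4 = μ + 0.2793σ.
Subtracting: σ = (1.4 − -6.8)/(0.2793 − (-1.751)) = 4.04.
Then μ = -6.8 − (-1.751)·4.04 = 0.27.
Precision τ = 1/σ² = 1/4.039² = 0.0613.

μ = 0.27, τ = 0.0613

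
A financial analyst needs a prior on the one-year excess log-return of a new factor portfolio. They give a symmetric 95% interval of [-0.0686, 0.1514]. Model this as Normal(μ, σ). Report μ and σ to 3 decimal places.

μ = 0.041, σ = 0.056

A symmetric 95% interval runs μ ± z·σ with z = 1.96.
Half-width = 0.11, so σ = 0.11/1.96 = 0.056.
μ is the interval midpoint, 0.041.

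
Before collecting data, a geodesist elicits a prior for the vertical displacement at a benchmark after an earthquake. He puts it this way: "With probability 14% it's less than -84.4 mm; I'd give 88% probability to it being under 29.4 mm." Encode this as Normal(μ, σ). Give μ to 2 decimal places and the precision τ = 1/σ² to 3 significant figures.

μ = -29.89, τ = 0.000393

The p-quantile of Normal(μ,σ) is μ + z_p·σ, with z_{0.14} = -1.08 and z_{0.88} = 1.175.
Eliminate σ: μ = (z₂·x₁ − z₁·x₂)/(z₂ − z₁) = (1.175·-84.4 − (-1.08)·29.4)/2.255 = -29.89.
Then σ = (x₂ − x₁)/(z₂ − z₁) = (29.4 − -84.4)/2.255 = 50.46.
Precision τ = 1/σ² = 1/50.46² = 0.000393.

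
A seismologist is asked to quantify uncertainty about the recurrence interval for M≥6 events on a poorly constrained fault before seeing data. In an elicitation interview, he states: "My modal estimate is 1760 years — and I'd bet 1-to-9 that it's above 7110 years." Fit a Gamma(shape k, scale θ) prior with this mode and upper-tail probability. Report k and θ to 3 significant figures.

Gamma(k,θ) with k>1 has mode (k−1)θ, so θ = 1760/(k−1).
Need P(X < 7110) = 0.9 with θ tied to k this way. Start at k = 2, θ = 1760: P(X<7110) ≈ 0.911.
Too high — lower k to spread out. Iterating converges to k ≈ 1.94.
Then θ = 1760/(1.94−1) ≈ 1870.

k ≈ 1.94, θ ≈ 1870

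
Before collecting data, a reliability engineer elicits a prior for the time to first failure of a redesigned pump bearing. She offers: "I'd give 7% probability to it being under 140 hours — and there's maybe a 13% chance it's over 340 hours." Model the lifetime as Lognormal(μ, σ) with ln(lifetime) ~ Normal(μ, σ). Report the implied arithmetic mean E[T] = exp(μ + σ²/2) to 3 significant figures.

If T ~ Lognormal(μ,σ) then ln T ~ Normal(μ,σ), so the p-quantile of ln T is μ + z_p·σ.
ln(140) = 4.942 and ln(340) = 5.829; z_{0.07} = -1.476, z_{0.87} = 1.126.
σ = (5.829 − 4.942)/(1.126 − (-1.476)) = 0.341.
μ = 4.942 − (-1.476)·0.341 = 5.445.
E[T] = exp(μ + σ²/2) = exp(5.445 + 0.0581) = 245 hours.

E[T] ≈ 245 hours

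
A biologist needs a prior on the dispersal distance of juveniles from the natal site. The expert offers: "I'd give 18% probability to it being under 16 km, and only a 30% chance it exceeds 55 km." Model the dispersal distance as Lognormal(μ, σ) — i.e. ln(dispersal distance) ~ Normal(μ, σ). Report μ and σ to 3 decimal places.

If T ~ Lognormal(μ,σ) then ln T ~ Normal(μ,σ), so the p-quantile of ln T is μ + z_p·σ.
ln(16) = 2.773 and ln(55) = 4.007; z_{0.18} = -0.9154, z_{0.7} = 0.5244.
σ = (4.007 − 2.773)/(0.5244 − (-0.9154)) = 0.858.
μ = 2.773 − (-0.9154)·0.858 = 3.558.

μ ≈ 3.558, σ ≈ 0.858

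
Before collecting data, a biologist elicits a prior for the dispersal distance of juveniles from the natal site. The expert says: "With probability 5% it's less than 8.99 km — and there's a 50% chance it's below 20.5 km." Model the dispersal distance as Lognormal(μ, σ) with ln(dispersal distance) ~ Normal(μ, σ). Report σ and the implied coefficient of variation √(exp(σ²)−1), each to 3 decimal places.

If T ~ Lognormal(μ,σ) then ln T ~ Normal(μ,σ), so the p-quantile of ln T is μ + z_p·σ.
ln(8.99) = 2.196 and ln(20.5) = 3.02; z_{0.05} = -1.645, z_{0.5} = 0.
σ = (3.02 − 2.196)/(0 − (-1.645)) = 0.501.
μ = 2.196 − (-1.645)·0.501 = 3.020.
CV = √(exp(σ²)−1) = √(exp(0.2511)−1) = 0.534.

σ ≈ 0.501, CV ≈ 0.534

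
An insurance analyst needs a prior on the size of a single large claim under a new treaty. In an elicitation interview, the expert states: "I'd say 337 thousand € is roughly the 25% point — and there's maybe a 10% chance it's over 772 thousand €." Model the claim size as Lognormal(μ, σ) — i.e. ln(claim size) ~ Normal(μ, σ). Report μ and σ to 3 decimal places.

If T ~ Lognormal(μ,σ) then ln T ~ Normal(μ,σ), so the p-quantile of ln T is μ + z_p·σ.
ln(337) = 5.82 and ln(772) = 6.649; z_{0.25} = -0.6745, z_{0.9} = 1.282.
σ = (6.649 − 5.82)/(1.282 − (-0.6745)) = 0.424.
μ = 5.82 − (-0.6745)·0.424 = 6.106.

μ ≈ 6.106, σ ≈ 0.424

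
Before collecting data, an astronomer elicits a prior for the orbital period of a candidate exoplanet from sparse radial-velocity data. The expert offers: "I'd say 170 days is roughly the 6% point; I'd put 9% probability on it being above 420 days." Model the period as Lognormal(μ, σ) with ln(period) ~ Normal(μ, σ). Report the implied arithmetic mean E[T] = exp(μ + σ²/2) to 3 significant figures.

If T ~ Lognormal(μ,σ) then ln T ~ Normal(μ,σ), so the p-quantile of ln T is μ + z_p·σ.
ln(170) = 5.136 and ln(420) = 6.04; z_{0.06} = -1.555, z_{0.91} = 1.341.
σ = (6.04 − 5.136)/(1.341 − (-1.555)) = 0.312.
μ = 5.136 − (-1.555)·0.312 = 5.621.
E[T] = exp(μ + σ²/2) = exp(5.621 + 0.0488) = 290 days.

E[T] ≈ 290 days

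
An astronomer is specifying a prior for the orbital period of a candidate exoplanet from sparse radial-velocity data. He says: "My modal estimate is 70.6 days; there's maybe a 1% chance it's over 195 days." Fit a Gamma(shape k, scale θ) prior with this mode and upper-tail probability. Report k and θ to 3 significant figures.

k ≈ 5.45, θ ≈ 15.9

Gamma(k,θ) with k>1 has mode (k−1)θ, so θ = 70.6/(k−1).
Need P(X < 195) = 0.99 with θ tied to k this way. Start at k = 2, θ = 70.6: P(X<195) ≈ 0.762.
Too low — raise k to concentrate. Iterating converges to k ≈ 5.45.
Then θ = 70.6/(5.45−1) ≈ 15.9.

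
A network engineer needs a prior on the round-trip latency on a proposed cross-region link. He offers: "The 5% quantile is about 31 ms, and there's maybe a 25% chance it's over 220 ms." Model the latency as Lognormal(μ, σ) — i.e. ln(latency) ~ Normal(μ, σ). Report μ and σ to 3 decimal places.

If T ~ Lognormal(μ,σ) then ln T ~ Normal(μ,σ), so the p-quantile of ln T is μ + z_p·σ.
ln(31) = 3.434 and ln(220) = 5.394; z_{0.05} = -1.645, z_{0.75} = 0.6745.
σ = (5.394 − 3.434)/(0.6745 − (-1.645)) = 0.845.
μ = 3.434 − (-1.645)·0.845 = 4.824.

μ ≈ 4.824, σ ≈ 0.845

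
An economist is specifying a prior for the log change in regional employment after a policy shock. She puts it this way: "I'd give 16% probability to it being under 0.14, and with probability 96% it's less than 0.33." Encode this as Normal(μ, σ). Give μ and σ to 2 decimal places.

For Normal(μ,σ), the p-quantile is μ + z_p·σ. Here z_{0.16} = -0.9945, z_{0.96} = 1.751.
So 0.14 = μ − 0.9945σ and 0.33 = μ + 1.751σ.
Subtracting: σ = (0.33 − 0.14)/(1.751 − (-0.9945)) = 0.07.
Then μ = 0.14 − (-0.9945)·0.07 = 0.21.

μ = 0.21, σ = 0.07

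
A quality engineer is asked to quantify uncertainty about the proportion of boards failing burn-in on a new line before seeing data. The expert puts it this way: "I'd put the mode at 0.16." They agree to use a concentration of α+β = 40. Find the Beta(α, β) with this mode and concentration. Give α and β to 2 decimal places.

α = 7.08, β = 32.92

For α,β > 1 the Beta mode is (α−1)/(α+β−2). With α+β = 40, the mode is (α−1)/38.
Set (α−1)/38 = 0.16 → α = 1 + 0.16·38 = 7.08.
β = 40 − α = 32.92.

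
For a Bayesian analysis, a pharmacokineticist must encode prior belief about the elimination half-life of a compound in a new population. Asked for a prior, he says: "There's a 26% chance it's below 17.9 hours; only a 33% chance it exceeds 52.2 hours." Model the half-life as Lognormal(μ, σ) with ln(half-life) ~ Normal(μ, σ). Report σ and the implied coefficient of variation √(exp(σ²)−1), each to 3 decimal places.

σ ≈ 0.988, CV ≈ 1.286

If T ~ Lognormal(μ,σ) then ln T ~ Normal(μ,σ), so the p-quantile of ln T is μ + z_p·σ.
ln(17.9) = 2.885 and ln(52.2) = 3.955; z_{0.26} = -0.6433, z_{0.67} = 0.4399.
σ = (3.955 − 2.885)/(0.4399 − (-0.6433)) = 0.988.
μ = 2.885 − (-0.6433)·0.988 = 3.520.
CV = √(exp(σ²)−1) = √(exp(0.9762)−1) = 1.286.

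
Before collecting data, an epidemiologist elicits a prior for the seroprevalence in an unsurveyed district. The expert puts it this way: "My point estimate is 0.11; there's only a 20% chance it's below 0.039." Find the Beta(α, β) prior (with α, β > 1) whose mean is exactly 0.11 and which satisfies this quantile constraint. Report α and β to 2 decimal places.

α ≈ 1.46, β ≈ 11.83

With mean 0.11 fixed, write α = 0.11s, β = 0.89s where s = α+β.
Need P(θ < 0.039) = 0.2 under Beta(0.11s, 0.89s). Normal approximation: (q−m)/√(m(1−m)/s) ≈ z_{0.2} = -0.842, so s ≈ 0.11·0.89·(-0.842)²/(0.039−0.11)² = 13.8.
At s = 13.8: P(θ<0.039) ≈ 0.193. Adjusting to match 0.2 gives s ≈ 13.29.
So α = 0.11·13.29 ≈ 1.46, β = 0.89·13.29 ≈ 11.83.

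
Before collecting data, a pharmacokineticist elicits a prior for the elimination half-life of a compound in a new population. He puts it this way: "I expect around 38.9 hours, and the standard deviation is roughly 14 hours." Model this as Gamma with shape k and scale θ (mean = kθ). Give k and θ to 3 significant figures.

For Gamma(k, scale θ): mean = kθ, variance = kθ², so CV = 1/√k.
CV = SD/mean = 14/38.9 = 0.3599, hence k = 1/CV² = 7.72.
Then θ = mean/k = 38.9/7.72 = 5.04.

k ≈ 7.72, θ ≈ 5.04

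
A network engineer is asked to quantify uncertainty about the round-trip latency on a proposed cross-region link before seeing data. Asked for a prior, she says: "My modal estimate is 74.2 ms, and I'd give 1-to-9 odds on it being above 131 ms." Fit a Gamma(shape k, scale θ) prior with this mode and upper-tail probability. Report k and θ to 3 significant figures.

Gamma(k,θ) with k>1 has mode (k−1)θ, so θ = 74.2/(k−1).
Need P(X < 131) = 0.9 with θ tied to k this way. Start at k = 2, θ = 74.2: P(X<131) ≈ 0.527.
Too low — raise k to concentrate. Iterating converges to k ≈ 6.88.
Then θ = 74.2/(6.88−1) ≈ 12.6.

k ≈ 6.88, θ ≈ 12.6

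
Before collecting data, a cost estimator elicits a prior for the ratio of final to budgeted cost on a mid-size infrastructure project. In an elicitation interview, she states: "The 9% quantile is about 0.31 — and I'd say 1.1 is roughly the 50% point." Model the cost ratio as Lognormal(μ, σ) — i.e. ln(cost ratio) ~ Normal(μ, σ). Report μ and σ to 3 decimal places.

μ ≈ 0.095, σ ≈ 0.945

If T ~ Lognormal(μ,σ) then ln T ~ Normal(μ,σ), so the p-quantile of ln T is μ + z_p·σ.
ln(0.31) = -1.171 and ln(1.1) = 0.09531; z_{0.09} = -1.341, z_{0.5} = 0.
σ = (0.09531 − -1.171)/(0 − (-1.341)) = 0.945.
μ = -1.171 − (-1.341)·0.945 = 0.095.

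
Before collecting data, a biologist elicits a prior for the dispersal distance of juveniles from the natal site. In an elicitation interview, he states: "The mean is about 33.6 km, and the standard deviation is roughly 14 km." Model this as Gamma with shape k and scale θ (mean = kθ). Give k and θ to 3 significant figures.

For Gamma(k, scale θ): mean = kθ, variance = kθ², so CV = 1/√k.
CV = SD/mean = 14/33.6 = 0.4167, hence k = 1/CV² = 5.76.
Then θ = mean/k = 33.6/5.76 = 5.83.

k ≈ 5.76, θ ≈ 5.83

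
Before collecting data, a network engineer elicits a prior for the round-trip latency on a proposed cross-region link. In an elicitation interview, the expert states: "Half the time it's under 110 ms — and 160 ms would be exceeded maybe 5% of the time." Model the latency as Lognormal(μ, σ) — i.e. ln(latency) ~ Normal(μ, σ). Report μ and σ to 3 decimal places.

If T ~ Lognormal(μ,σ) then ln T ~ Normal(μ,σ), so the p-quantile of ln T is μ + z_p·σ.
ln(110) = 4.7 and ln(160) = 5.075; z_{0.5} = 0, z_{0.95} = 1.645.
σ = (5.075 − 4.7)/(1.645 − (0)) = 0.228.
μ = 4.7 − (0)·0.228 = 4.700.

μ ≈ 4.700, σ ≈ 0.228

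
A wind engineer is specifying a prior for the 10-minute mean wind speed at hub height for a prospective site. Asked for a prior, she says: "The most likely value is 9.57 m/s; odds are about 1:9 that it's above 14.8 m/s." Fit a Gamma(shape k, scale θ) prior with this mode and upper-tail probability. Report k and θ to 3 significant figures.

Gamma(k,θ) with k>1 has mode (k−1)θ, so θ = 9.57/(k−1).
Need P(X < 14.8) = 0.9 with θ tied to k this way. Start at k = 2, θ = 9.57: P(X<14.8) ≈ 0.458.
Too low — raise k to concentrate. Iterating converges to k ≈ 10.8.
Then θ = 9.57/(10.8−1) ≈ 0.973.

k ≈ 10.8, θ ≈ 0.973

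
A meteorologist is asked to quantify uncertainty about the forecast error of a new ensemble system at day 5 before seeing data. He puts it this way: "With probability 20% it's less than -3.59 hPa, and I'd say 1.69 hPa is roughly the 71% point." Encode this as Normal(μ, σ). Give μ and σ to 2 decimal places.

The p-quantile of Normal(μ,σ) is μ + z_p·σ, with z_{0.2} = -0.8416 and z_{0.71} = 0.5534.
Eliminate σ: μ = (z₂·x₁ − z₁·x₂)/(z₂ − z₁) = (0.5534·-3.59 − (-0.8416)·1.69)/1.395 = -0.40.
Then σ = (x₂ − x₁)/(z₂ − z₁) = (1.69 − -3.59)/1.395 = 3.78.

μ = -0.40, σ = 3.78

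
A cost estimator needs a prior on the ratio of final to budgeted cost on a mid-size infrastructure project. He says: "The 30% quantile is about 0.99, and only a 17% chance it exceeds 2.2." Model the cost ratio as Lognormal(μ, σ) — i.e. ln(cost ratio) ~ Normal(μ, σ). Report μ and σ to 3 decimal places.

μ ≈ 0.273, σ ≈ 0.540

If T ~ Lognormal(μ,σ) then ln T ~ Normal(μ,σ), so the p-quantile of ln T is μ + z_p·σ.
ln(0.99) = -0.01005 and ln(2.2) = 0.7885; z_{0.3} = -0.5244, z_{0.83} = 0.9542.
σ = (0.7885 − -0.01005)/(0.9542 − (-0.5244)) = 0.540.
μ = -0.01005 − (-0.5244)·0.540 = 0.273.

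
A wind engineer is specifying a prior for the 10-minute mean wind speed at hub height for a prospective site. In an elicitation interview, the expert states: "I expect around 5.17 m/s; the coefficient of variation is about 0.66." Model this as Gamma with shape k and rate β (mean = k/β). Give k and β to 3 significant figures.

For Gamma(k, rate β): mean = k/β, variance = k/β², so CV = 1/√k.
CV = 0.66, hence k = 1/CV² = 2.3.
Then β = k/mean = 2.3/5.17 = 0.444.

k ≈ 2.3, β ≈ 0.444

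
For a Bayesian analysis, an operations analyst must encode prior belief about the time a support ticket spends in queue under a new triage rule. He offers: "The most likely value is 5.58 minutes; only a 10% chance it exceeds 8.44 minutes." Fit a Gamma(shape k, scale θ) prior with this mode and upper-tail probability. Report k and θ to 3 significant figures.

Gamma(k,θ) with k>1 has mode (k−1)θ, so θ = 5.58/(k−1).
Need P(X < 8.44) = 0.9 with θ tied to k this way. Start at k = 2, θ = 5.58: P(X<8.44) ≈ 0.446.
Too low — raise k to concentrate. Iterating converges to k ≈ 11.9.
Then θ = 5.58/(11.9−1) ≈ 0.513.

k ≈ 11.9, θ ≈ 0.513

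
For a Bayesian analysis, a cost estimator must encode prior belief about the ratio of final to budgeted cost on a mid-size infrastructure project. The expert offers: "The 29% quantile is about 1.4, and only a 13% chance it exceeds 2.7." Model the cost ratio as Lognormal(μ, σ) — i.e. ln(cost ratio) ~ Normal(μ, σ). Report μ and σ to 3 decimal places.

If T ~ Lognormal(μ,σ) then ln T ~ Normal(μ,σ), so the p-quantile of ln T is μ + z_p·σ.
ln(1.4) = 0.3365 and ln(2.7) = 0.9933; z_{0.29} = -0.5534, z_{0.87} = 1.126.
σ = (0.9933 − 0.3365)/(1.126 − (-0.5534)) = 0.391.
μ = 0.3365 − (-0.5534)·0.391 = 0.553.

μ ≈ 0.553, σ ≈ 0.391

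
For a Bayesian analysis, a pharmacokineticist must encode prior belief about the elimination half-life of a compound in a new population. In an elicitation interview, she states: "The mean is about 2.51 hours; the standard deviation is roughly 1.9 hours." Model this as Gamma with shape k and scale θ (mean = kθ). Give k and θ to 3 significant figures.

k ≈ 1.75, θ ≈ 1.44

For Gamma(k, scale θ): mean = kθ, variance = kθ², so CV = 1/√k.
CV = SD/mean = 1.9/2.51 = 0.757, hence k = 1/CV² = 1.75.
Then θ = mean/k = 2.51/1.75 = 1.44.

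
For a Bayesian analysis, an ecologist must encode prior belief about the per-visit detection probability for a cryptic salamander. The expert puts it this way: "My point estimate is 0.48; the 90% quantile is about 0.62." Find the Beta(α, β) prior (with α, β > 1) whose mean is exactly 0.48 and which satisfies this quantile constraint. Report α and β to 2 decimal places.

α ≈ 9.94, β ≈ 10.77

With mean 0.48 fixed, write α = 0.48s, β = 0.52s where s = α+β.
Need P(θ < 0.62) = 0.9 under Beta(0.48s, 0.52s). Normal approximation: (q−m)/√(m(1−m)/s) ≈ z_{0.9} = 1.28, so s ≈ 0.48·0.52·(1.28)²/(0.62−0.48)² = 20.9.
At s = 20.9: P(θ<0.62) ≈ 0.901. Adjusting to match 0.9 gives s ≈ 20.70.
So α = 0.48·20.70 ≈ 9.94, β = 0.52·20.70 ≈ 10.77.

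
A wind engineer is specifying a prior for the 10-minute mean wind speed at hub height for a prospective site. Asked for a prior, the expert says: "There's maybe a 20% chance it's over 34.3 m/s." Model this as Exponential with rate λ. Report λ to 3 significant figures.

λ ≈ 0.0469

P(T > 34.3) = e^(−λ·34.3) = 0.2, so λ = −ln(0.2)/34.3 = 0.0469.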